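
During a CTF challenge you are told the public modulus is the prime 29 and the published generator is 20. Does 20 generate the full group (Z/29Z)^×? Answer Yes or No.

No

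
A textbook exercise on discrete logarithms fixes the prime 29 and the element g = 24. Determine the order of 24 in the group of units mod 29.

7

ord(24) | φ(29) = 29 − 1 = 28 = 2^2 · 7.
Divisors of 28: 1, 2, 4, 7, 14, 28.
Compute 24^d (mod 29) for the divisors d until we hit 1:
24^1 ≡ 24
24^2 ≡ 25
24^4 ≡ 16
24^7 ≡ 1
The smallest such exponent is 7, so the order of 24 is 7.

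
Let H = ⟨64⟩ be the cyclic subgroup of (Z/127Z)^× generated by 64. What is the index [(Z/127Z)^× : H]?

18

ord(64) | φ(127) = 127 − 1 = 126 = 2 · 3^2 · 7.
Divisors of 126: 1, 2, 3, 6, 7, 9, 14, 18, 21, 42, 63, 126.
Check 64^d mod 127 for each divisor in increasing order:
64^1 ≡ 64 (mod 127)
64^2 ≡ 32 (mod 127)
64^3 ≡ 16 (mod 127)
64^6 ≡ 2 (mod 127)
64^7 ≡ 1 (mod 127) ✓
Thus |⟨64⟩| = ord(64) = 7.
[(Z/127Z)^× : ⟨64⟩] = 126/7 = 18.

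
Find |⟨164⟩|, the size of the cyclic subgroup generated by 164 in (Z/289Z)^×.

The order of 164 must divide φ(289) = φ(17^2) = 17·(17−1) = 272 = 2^4 · 17.
Divisors of 272: 1, 2, 4, 8, 16, 17, 34, 68, 136, 272.
Test each divisor d:
164^1 ≡ 164
164^2 ≡ 19
164^4 ≡ 72
164^8 ≡ 271
164^16 ≡ 35
164^17 ≡ 249
164^34 ≡ 155
164^68 ≡ 38
164^136 ≡ 288
164^272 ≡ 1
Therefore the multiplicative order of 164 modulo 289 is 272.

272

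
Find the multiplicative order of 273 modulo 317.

79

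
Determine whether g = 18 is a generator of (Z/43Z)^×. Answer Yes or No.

φ(43) = 43 − 1 = 42 = 2 · 3 · 7.
It suffices to check that the order of 18 is not a proper divisor of 42: compute 18^(42/q) for q ∈ {2, 3, 7}.
18^21 ≡ 42 (mod 43)  [q = 2: ≢ 1 ✓]
18^14 ≡ 6 (mod 43)  [q = 3: ≢ 1 ✓]
18^6 ≡ 41 (mod 43)  [q = 7: ≢ 1 ✓]
Every test exponent gives a nontrivial residue, hence 18 generates the full group.

Yes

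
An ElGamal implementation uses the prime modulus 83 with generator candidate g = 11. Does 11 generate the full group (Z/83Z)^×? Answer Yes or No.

No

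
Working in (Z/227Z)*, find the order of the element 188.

113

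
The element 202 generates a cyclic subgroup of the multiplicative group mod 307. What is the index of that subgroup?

The order of 202 must divide φ(307) = 307 − 1 = 306 = 2 · 3^2 · 17.
Divisors of 306: 1, 2, 3, 6, 9, 17, 18, 34, 51, 102, 153, 306.
Check 202^d mod 307 for each divisor in increasing order:
202^1 ≡ 202 (mod 307)
202^2 ≡ 280 (mod 307)
202^3 ≡ 72 (mod 307)
202^6 ≡ 272 (mod 307)
202^9 ≡ 243 (mod 307)
202^17 ≡ 306 (mod 307)
202^18 ≡ 105 (mod 307)
202^34 ≡ 1 (mod 307) ✓
So ord_307(202) = 34, hence |⟨202⟩| = 34.
Index = |(Z/307Z)^×| / |⟨202⟩| = 306 / 34 = 9.

9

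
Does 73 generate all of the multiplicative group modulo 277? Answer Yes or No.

No

φ(277) = 277 − 1 = 276 = 2^2 · 3 · 23.
Test 73^(276/q) mod 277 for each prime factor q of 276:
73^138 ≡ 276 (mod 277)  [q = 2: ≢ 1 ✓]
73^92 ≡ 1 (mod 277)  [q = 3: ≡ 1 ✗]
73^12 ≡ 69 (mod 277)  [q = 23: ≢ 1 ✓]
The check at q = 3 fails, so 73 generates a proper subgroup.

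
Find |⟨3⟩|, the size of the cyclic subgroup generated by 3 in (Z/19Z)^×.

18

The order of 3 must divide φ(19) = 19 − 1 = 18 = 2 · 3^2.
Divisors of 18: 1, 2, 3, 6, 9, 18.
Compute 3^d (mod 19) for the divisors d until we hit 1:
3^1 ≡ 3 (mod 19)
3^2 ≡ 9 (mod 19)
3^3 ≡ 8 (mod 19)
3^6 ≡ 7 (mod 19)
3^9 ≡ 18 (mod 19)
3^18 ≡ 1 (mod 19) ✓
Therefore the multiplicative order of 3 modulo 19 is 18.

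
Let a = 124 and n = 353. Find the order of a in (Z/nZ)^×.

352

The order of 124 must divide φ(353) = 353 − 1 = 352 = 2^5 · 11.
Divisors of 352: 1, 2, 4, 8, 11, 16, 22, 32, 44, 88, 176, 352.
Compute 124^d (mod 353) for the divisors d until we hit 1:
124^1 ≡ 124 (mod 353)
124^2 ≡ 197 (mod 353)
124^4 ≡ 332 (mod 353)
124^8 ≡ 88 (mod 353)
124^11 ≡ 247 (mod 353)
124^16 ≡ 331 (mod 353)
124^22 ≡ 293 (mod 353)
124^32 ≡ 131 (mod 353)
124^44 ≡ 70 (mod 353)
124^88 ≡ 311 (mod 353)
124^176 ≡ 352 (mod 353)
124^352 ≡ 1 (mod 353) ✓
Hence ord(124) = 352.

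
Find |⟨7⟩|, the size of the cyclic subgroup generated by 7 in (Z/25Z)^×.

4

The order of 7 must divide φ(25) = φ(5^2) = 5·(5−1) = 20 = 2^2 · 5.
Divisors of 20: 1, 2, 4, 5, 10, 20.
Evaluate successive powers at the divisors of 20:
7^1 ≡ 7 (mod 25)
7^2 ≡ 24 (mod 25)
7^4 ≡ 1 (mod 25) ✓
So ord_25(7) = 4.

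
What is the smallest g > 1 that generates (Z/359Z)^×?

7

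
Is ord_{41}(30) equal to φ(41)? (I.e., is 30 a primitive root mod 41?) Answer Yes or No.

Yes

φ(41) = 41 − 1 = 40 = 2^3 · 5.
Test 30^(40/q) mod 41 for each prime factor q of 40:
30^20 ≡ 40 (mod 41)  [q = 2: ≢ 1 ✓]
30^8 ≡ 16 (mod 41)  [q = 5: ≢ 1 ✓]
Every test exponent gives a nontrivial residue, hence 30 generates the full group.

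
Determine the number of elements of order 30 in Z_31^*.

φ(31) = 31 − 1 = 30 = 2 · 3 · 5.
Since (Z/31Z)^× is cyclic of order 30, the number of elements of order d is φ(d) when d | 30 and 0 otherwise.
30 = 2 · 3 · 5 divides 30, and φ(30) = 8.

8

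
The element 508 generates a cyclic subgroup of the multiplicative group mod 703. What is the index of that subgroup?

36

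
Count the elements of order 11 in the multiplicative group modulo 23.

10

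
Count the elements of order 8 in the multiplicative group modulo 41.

φ(41) = 41 − 1 = 40 = 2^3 · 5.
Since (Z/41Z)^× is cyclic of order 40, the number of elements of order d is φ(d) when d | 40 and 0 otherwise.
8 = 2^3 divides 40, and φ(8) = 4.

4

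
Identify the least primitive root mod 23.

5

φ(23) = 23 − 1 = 22 = 2 · 11.
Test candidates g = 2, 3, … against the prime factors q ∈ {2, 11} of φ(23): g is a generator iff g^(22/q) ≢ 1 for every such q.
g = 2: 2^11 ≡ 1 — hits 1, so not a primitive root.
g = 3: 3^11 ≡ 1 — hits 1, so not a primitive root.
g = 4: 4^11 ≡ 1 — hits 1, so not a primitive root.
g = 5: 5^11 ≡ 22; 5^2 ≡ 2 — none is 1, so 5 is a primitive root.
Hence the least primitive root of 23 is 5.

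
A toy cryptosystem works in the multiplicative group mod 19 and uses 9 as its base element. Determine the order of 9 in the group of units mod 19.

9

Since 9 ∈ (Z/19Z)^×, its order divides φ(19) = 19 − 1 = 18 = 2 · 3^2.
Divisors of 18: 1, 2, 3, 6, 9, 18.
Compute 9^d (mod 19) for the divisors d until we hit 1:
9^1 ≡ 9 (mod 19)
9^2 ≡ 5 (mod 19)
9^3 ≡ 7 (mod 19)
9^6 ≡ 11 (mod 19)
9^9 ≡ 1 (mod 19) ✓
So ord_19(9) = 9.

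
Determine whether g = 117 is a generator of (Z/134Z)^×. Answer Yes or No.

Yes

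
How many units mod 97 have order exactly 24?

φ(97) = 97 − 1 = 96 = 2^5 · 3.
Since (Z/97Z)^× is cyclic of order 96, the number of elements of order d is φ(d) when d | 96 and 0 otherwise.
24 = 2^3 · 3 divides 96, and φ(24) = 8.

8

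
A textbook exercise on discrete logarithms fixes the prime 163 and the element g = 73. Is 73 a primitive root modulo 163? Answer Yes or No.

Yes

φ(163) = 163 − 1 = 162 = 2 · 3^4.
Test 73^(162/q) mod 163 for each prime factor q of 162:
73^81 ≡ 162 (mod 163)  [q = 2: ≢ 1 ✓]
73^54 ≡ 58 (mod 163)  [q = 3: ≢ 1 ✓]
Every test exponent gives a nontrivial residue, hence 73 generates the full group.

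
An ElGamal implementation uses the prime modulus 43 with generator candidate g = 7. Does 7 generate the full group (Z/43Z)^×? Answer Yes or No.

No

φ(43) = 43 − 1 = 42 = 2 · 3 · 7.
It suffices to check that the order of 7 is not a proper divisor of 42: compute 7^(42/q) for q ∈ {2, 3, 7}.
7^21 ≡ 42 (mod 43)  [q = 2: ≢ 1 ✓]
7^14 ≡ 6 (mod 43)  [q = 3: ≢ 1 ✓]
7^6 ≡ 1 (mod 43)  [q = 7: ≡ 1 ✗]
The check at q = 7 fails, so 7 generates a proper subgroup.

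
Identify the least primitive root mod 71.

7

φ(71) = 71 − 1 = 70 = 2 · 5 · 7.
Test candidates g = 2, 3, … against the prime factors q ∈ {2, 5, 7} of φ(71): g is a generator iff g^(70/q) ≢ 1 for every such q.
g = 2: 2^35 ≡ 1 — hits 1, so not a primitive root.
g = 3: 3^35 ≡ 1 — hits 1, so not a primitive root.
g = 4: 4^35 ≡ 1 — hits 1, so not a primitive root.
g = 5: 5^35 ≡ 1 — hits 1, so not a primitive root.
g = 6: 6^35 ≡ 1 — hits 1, so not a primitive root.
g = 7: 7^35 ≡ 70; 7^14 ≡ 54; 7^10 ≡ 45 — none is 1, so 7 is a primitive root.
Hence the least primitive root of 71 is 7.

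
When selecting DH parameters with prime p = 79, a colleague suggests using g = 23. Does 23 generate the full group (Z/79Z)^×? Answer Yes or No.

No

φ(79) = 79 − 1 = 78 = 2 · 3 · 13.
An element g generates (Z/79Z)^× iff g^(78/q) ≢ 1 (mod 79) for each prime q ∈ {2, 3, 13}.
23^39 ≡ 1 (mod 79)  [q = 2: ≡ 1 ✗]
23^26 ≡ 55 (mod 79)  [q = 3: ≢ 1 ✓]
23^6 ≡ 1 (mod 79)  [q = 13: ≡ 1 ✗]
The check at q = 2 fails, so 23 generates a proper subgroup.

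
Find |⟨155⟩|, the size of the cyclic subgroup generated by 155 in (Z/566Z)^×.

Since 155 ∈ (Z/566Z)^×, its order divides φ(566) = φ(2)·φ(283) = 1·282 = 282 = 2 · 3 · 47.
Divisors of 282: 1, 2, 3, 6, 47, 94, 141, 282.
Test each divisor d:
155^1 ≡ 155 (mod 566)
155^2 ≡ 253 (mod 566)
155^3 ≡ 161 (mod 566)
155^6 ≡ 451 (mod 566)
155^47 ≡ 1 (mod 566) ✓
Hence ord(155) = 47.

47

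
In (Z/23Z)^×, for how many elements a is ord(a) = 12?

φ(23) = 23 − 1 = 22 = 2 · 11.
In a cyclic group of order 22, there are φ(d) elements of order d for each divisor d of 22, and zero for non-divisors.
12 does not divide 22, so no element of (Z/23Z)^× has order 12.

0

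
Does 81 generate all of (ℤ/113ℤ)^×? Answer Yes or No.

φ(113) = 113 − 1 = 112 = 2^4 · 7.
It suffices to check that the order of 81 is not a proper divisor of 112: compute 81^(112/q) for q ∈ {2, 7}.
81^56 ≡ 1 (mod 113)  [q = 2: ≡ 1 ✗]
81^16 ≡ 106 (mod 113)  [q = 7: ≢ 1 ✓]
81^56 ≡ 1 shows ord(81) | 56, strictly less than φ(113); not a primitive root.

No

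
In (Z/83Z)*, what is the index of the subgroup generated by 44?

2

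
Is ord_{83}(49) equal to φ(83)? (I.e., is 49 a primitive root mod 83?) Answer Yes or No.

No

φ(83) = 83 − 1 = 82 = 2 · 41.
Test 49^(82/q) mod 83 for each prime factor q of 82:
49^41 ≡ 1 (mod 83)  [q = 2: ≡ 1 ✗]
49^2 ≡ 77 (mod 83)  [q = 41: ≢ 1 ✓]
Since 49^41 ≡ 1, the order of 49 divides 41 < 82, so 49 is not a primitive root.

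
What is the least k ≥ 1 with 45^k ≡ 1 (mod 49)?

42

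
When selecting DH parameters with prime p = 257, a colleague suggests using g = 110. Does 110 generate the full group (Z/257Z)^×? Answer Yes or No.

φ(257) = 257 − 1 = 256 = 2^8.
110 is a primitive root mod 257 iff 110^(φ(257)/q) ≢ 1 for every prime q | φ(257), i.e. q ∈ {2}.
110^128 ≡ 256 (mod 257)  [q = 2: ≢ 1 ✓]
None equal 1, so ord_257(110) = 256: 110 is a primitive root.

Yes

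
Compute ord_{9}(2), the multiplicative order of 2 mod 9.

The order of 2 must divide φ(9) = φ(3^2) = 3·(3−1) = 6 = 2 · 3.
Divisors of 6: 1, 2, 3, 6.
Test each divisor d:
2^1 ≡ 2
2^2 ≡ 4
2^3 ≡ 8
2^6 ≡ 1
The smallest such exponent is 6, so the order of 2 is 6.

6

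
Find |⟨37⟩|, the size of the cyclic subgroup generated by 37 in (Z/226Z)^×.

By Lagrange's theorem, ord_226(37) divides φ(226) = φ(2)·φ(113) = 1·112 = 112 = 2^4 · 7.
Divisors of 112: 1, 2, 4, 7, 8, 14, 16, 28, 56, 112.
Check 37^d mod 226 for each divisor in increasing order:
37^1 ≡ 37 (mod 226)
37^2 ≡ 13 (mod 226)
37^4 ≡ 169 (mod 226)
37^7 ≡ 155 (mod 226)
37^8 ≡ 85 (mod 226)
37^14 ≡ 69 (mod 226)
37^16 ≡ 219 (mod 226)
37^28 ≡ 15 (mod 226)
37^56 ≡ 225 (mod 226)
37^112 ≡ 1 (mod 226) ✓
Therefore the multiplicative order of 37 modulo 226 is 112.

112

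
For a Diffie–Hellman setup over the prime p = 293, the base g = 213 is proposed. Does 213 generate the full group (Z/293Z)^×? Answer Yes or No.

Yes

φ(293) = 293 − 1 = 292 = 2^2 · 73.
It suffices to check that the order of 213 is not a proper divisor of 292: compute 213^(292/q) for q ∈ {2, 73}.
213^146 ≡ 292 (mod 293)  [q = 2: ≢ 1 ✓]
213^4 ≡ 65 (mod 293)  [q = 73: ≢ 1 ✓]
None equal 1, so ord_293(213) = 292: 213 is a primitive root.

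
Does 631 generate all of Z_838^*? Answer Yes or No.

Yes

φ(838) = φ(2)·φ(419) = 1·418 = 418 = 2 · 11 · 19.
An element g generates (Z/838Z)^× iff g^(418/q) ≢ 1 (mod 838) for each prime q ∈ {2, 11, 19}.
631^209 ≡ 837 (mod 838)  [q = 2: ≢ 1 ✓]
631^38 ≡ 59 (mod 838)  [q = 11: ≢ 1 ✓]
631^22 ≡ 139 (mod 838)  [q = 19: ≢ 1 ✓]
None equal 1, so ord_838(631) = 418: 631 is a primitive root.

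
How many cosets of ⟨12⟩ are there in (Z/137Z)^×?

1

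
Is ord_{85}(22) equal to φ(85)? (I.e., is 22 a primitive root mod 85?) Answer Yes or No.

85 = 5 · 17 is a product of two distinct odd primes, so (Z/85Z)^× ≅ (Z/5Z)^× × (Z/17Z)^× is not cyclic.
No primitive root modulo 85 exists; in particular 22 is not one.

No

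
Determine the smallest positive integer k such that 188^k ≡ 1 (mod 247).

36

The order of 188 must divide φ(247) = φ(13·19) = (13−1)·(19−1) = 12·18 = 216 = 2^3 · 3^3.
Divisors of 216: 1, 2, 3, 4, 6, 8, 9, 12, 18, 24, 27, 36, 54, 72, 108, 216.
Compute 188^d (mod 247) for the divisors d until we hit 1:
188^1 ≡ 188 (mod 247)
188^2 ≡ 23 (mod 247)
188^3 ≡ 125 (mod 247)
188^4 ≡ 35 (mod 247)
188^6 ≡ 64 (mod 247)
188^8 ≡ 237 (mod 247)
188^9 ≡ 96 (mod 247)
188^12 ≡ 144 (mod 247)
188^18 ≡ 77 (mod 247)
188^24 ≡ 235 (mod 247)
188^27 ≡ 229 (mod 247)
188^36 ≡ 1 (mod 247) ✓
The smallest such exponent is 36, so the order of 188 is 36.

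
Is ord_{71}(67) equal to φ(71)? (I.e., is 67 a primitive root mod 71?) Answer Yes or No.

φ(71) = 71 − 1 = 70 = 2 · 5 · 7.
An element g generates (Z/71Z)^× iff g^(70/q) ≢ 1 (mod 71) for each prime q ∈ {2, 5, 7}.
67^35 ≡ 70 (mod 71)  [q = 2: ≢ 1 ✓]
67^14 ≡ 5 (mod 71)  [q = 5: ≢ 1 ✓]
67^10 ≡ 48 (mod 71)  [q = 7: ≢ 1 ✓]
None equal 1, so ord_71(67) = 70: 67 is a primitive root.

Yes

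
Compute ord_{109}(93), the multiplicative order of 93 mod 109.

18

Since 93 ∈ (Z/109Z)^×, its order divides φ(109) = 109 − 1 = 108 = 2^2 · 3^3.
Divisors of 108: 1, 2, 3, 4, 6, 9, 12, 18, 27, 36, 54, 108.
Compute 93^d (mod 109) for the divisors d until we hit 1:
93^1 ≡ 93
93^2 ≡ 38
93^3 ≡ 46
93^4 ≡ 27
93^6 ≡ 45
93^9 ≡ 108
93^12 ≡ 63
93^18 ≡ 1
So ord_109(93) = 18.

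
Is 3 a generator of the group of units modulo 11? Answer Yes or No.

φ(11) = 11 − 1 = 10 = 2 · 5.
Test 3^(10/q) mod 11 for each prime factor q of 10:
3^5 ≡ 1 (mod 11)  [q = 2: ≡ 1 ✗]
3^2 ≡ 9 (mod 11)  [q = 5: ≢ 1 ✓]
3^5 ≡ 1 shows ord(3) | 5, strictly less than φ(11); not a primitive root.

No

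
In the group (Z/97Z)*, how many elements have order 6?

φ(97) = 97 − 1 = 96 = 2^5 · 3.
(Z/97Z)^× is cyclic (|G| = 96); a cyclic group of order m has exactly φ(d) elements of each order d | m, and none otherwise.
6 = 2 · 3 divides 96, and φ(6) = 2.

2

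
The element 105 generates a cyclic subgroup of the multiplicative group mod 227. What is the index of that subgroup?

1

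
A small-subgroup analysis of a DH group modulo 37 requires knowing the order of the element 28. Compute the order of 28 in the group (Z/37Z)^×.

18

The order of 28 must divide φ(37) = 37 − 1 = 36 = 2^2 · 3^2.
Divisors of 36: 1, 2, 3, 4, 6, 9, 12, 18, 36.
Compute 28^d (mod 37) for the divisors d until we hit 1:
28^1 ≡ 28 (mod 37)
28^2 ≡ 7 (mod 37)
28^3 ≡ 11 (mod 37)
28^4 ≡ 12 (mod 37)
28^6 ≡ 10 (mod 37)
28^9 ≡ 36 (mod 37)
28^12 ≡ 26 (mod 37)
28^18 ≡ 1 (mod 37) ✓
The smallest such exponent is 18, so the order of 28 is 18.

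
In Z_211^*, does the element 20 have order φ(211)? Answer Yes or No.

No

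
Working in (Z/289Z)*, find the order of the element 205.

17

By Lagrange's theorem, ord_289(205) divides φ(289) = φ(17^2) = 17·(17−1) = 272 = 2^4 · 17.
Divisors of 272: 1, 2, 4, 8, 16, 17, 34, 68, 136, 272.
Compute 205^d (mod 289) for the divisors d until we hit 1:
205^1 ≡ 205 (mod 289)
205^2 ≡ 120 (mod 289)
205^4 ≡ 239 (mod 289)
205^8 ≡ 188 (mod 289)
205^16 ≡ 86 (mod 289)
205^17 ≡ 1 (mod 289) ✓
So ord_289(205) = 17.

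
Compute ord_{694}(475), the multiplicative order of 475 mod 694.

Since 475 ∈ (Z/694Z)^×, its order divides φ(694) = φ(2)·φ(347) = 1·346 = 346 = 2 · 173.
Divisors of 346: 1, 2, 173, 346.
Evaluate successive powers at the divisors of 346:
475^1 ≡ 475
475^2 ≡ 75
475^173 ≡ 693
475^346 ≡ 1
Hence ord(475) = 346.

346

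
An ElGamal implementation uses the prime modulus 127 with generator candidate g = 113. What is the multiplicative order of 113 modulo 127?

63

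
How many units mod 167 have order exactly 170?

0

φ(167) = 167 − 1 = 166 = 2 · 83.
Since (Z/167Z)^× is cyclic of order 166, the number of elements of order d is φ(d) when d | 166 and 0 otherwise.
170 does not divide 166, so no element of (Z/167Z)^× has order 170.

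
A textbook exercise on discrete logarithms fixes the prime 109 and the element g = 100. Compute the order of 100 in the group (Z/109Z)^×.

Since 100 ∈ (Z/109Z)^×, its order divides φ(109) = 109 − 1 = 108 = 2^2 · 3^3.
Divisors of 108: 1, 2, 3, 4, 6, 9, 12, 18, 27, 36, 54, 108.
Test each divisor d:
100^1 ≡ 100 (mod 109)
100^2 ≡ 81 (mod 109)
100^3 ≡ 34 (mod 109)
100^4 ≡ 21 (mod 109)
100^6 ≡ 66 (mod 109)
100^9 ≡ 64 (mod 109)
100^12 ≡ 105 (mod 109)
100^18 ≡ 63 (mod 109)
100^27 ≡ 108 (mod 109)
100^36 ≡ 45 (mod 109)
100^54 ≡ 1 (mod 109) ✓
The smallest such exponent is 54, so the order of 100 is 54.

54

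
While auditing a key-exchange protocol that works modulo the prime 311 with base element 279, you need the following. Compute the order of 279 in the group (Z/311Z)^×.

62

ord(279) | φ(311) = 311 − 1 = 310 = 2 · 5 · 31.
Divisors of 310: 1, 2, 5, 10, 31, 62, 155, 310.
Check 279^d mod 311 for each divisor in increasing order:
279^1 ≡ 279 (mod 311)
279^2 ≡ 91 (mod 311)
279^5 ≡ 291 (mod 311)
279^10 ≡ 89 (mod 311)
279^31 ≡ 310 (mod 311)
279^62 ≡ 1 (mod 311) ✓
Therefore the multiplicative order of 279 modulo 311 is 62.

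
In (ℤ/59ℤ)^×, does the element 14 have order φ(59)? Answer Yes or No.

Yes

φ(59) = 59 − 1 = 58 = 2 · 29.
An element g generates (Z/59Z)^× iff g^(58/q) ≢ 1 (mod 59) for each prime q ∈ {2, 29}.
14^29 ≡ 58 (mod 59)  [q = 2: ≢ 1 ✓]
14^2 ≡ 19 (mod 59)  [q = 29: ≢ 1 ✓]
None equal 1, so ord_59(14) = 58: 14 is a primitive root.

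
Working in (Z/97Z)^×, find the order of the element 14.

By Lagrange's theorem, ord_97(14) divides φ(97) = 97 − 1 = 96 = 2^5 · 3.
Divisors of 96: 1, 2, 3, 4, 6, 8, 12, 16, 24, 32, 48, 96.
Check 14^d mod 97 for each divisor in increasing order:
14^1 ≡ 14
14^2 ≡ 2
14^3 ≡ 28
14^4 ≡ 4
14^6 ≡ 8
14^8 ≡ 16
14^12 ≡ 64
14^16 ≡ 62
14^24 ≡ 22
14^32 ≡ 61
14^48 ≡ 96
14^96 ≡ 1
The smallest such exponent is 96, so the order of 14 is 96.

96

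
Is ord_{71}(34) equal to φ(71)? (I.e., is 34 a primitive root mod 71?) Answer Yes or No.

φ(71) = 71 − 1 = 70 = 2 · 5 · 7.
34 is a primitive root mod 71 iff 34^(φ(71)/q) ≢ 1 for every prime q | φ(71), i.e. q ∈ {2, 5, 7}.
34^35 ≡ 70 (mod 71)  [q = 2: ≢ 1 ✓]
34^14 ≡ 1 (mod 71)  [q = 5: ≡ 1 ✗]
34^10 ≡ 30 (mod 71)  [q = 7: ≢ 1 ✓]
Since 34^14 ≡ 1, the order of 34 divides 14 < 70, so 34 is not a primitive root.

No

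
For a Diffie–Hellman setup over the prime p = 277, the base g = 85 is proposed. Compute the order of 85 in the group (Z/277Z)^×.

69

Since 85 ∈ (Z/277Z)^×, its order divides φ(277) = 277 − 1 = 276 = 2^2 · 3 · 23.
Divisors of 276: 1, 2, 3, 4, 6, 12, 23, 46, 69, 92, 138, 276.
Check 85^d mod 277 for each divisor in increasing order:
85^1 ≡ 85 (mod 277)
85^2 ≡ 23 (mod 277)
85^3 ≡ 16 (mod 277)
85^4 ≡ 252 (mod 277)
85^6 ≡ 256 (mod 277)
85^12 ≡ 164 (mod 277)
85^23 ≡ 160 (mod 277)
85^46 ≡ 116 (mod 277)
85^69 ≡ 1 (mod 277) ✓
Hence ord(85) = 69.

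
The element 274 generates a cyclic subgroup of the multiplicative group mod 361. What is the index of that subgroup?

3

ord(274) | φ(361) = φ(19^2) = 19·(19−1) = 342 = 2 · 3^2 · 19.
Divisors of 342: 1, 2, 3, 6, 9, 18, 19, 38, 57, 114, 171, 342.
Check 274^d mod 361 for each divisor in increasing order:
274^1 ≡ 274 (mod 361)
274^2 ≡ 349 (mod 361)
274^3 ≡ 322 (mod 361)
274^6 ≡ 77 (mod 361)
274^9 ≡ 246 (mod 361)
274^18 ≡ 229 (mod 361)
274^19 ≡ 293 (mod 361)
274^38 ≡ 292 (mod 361)
274^57 ≡ 360 (mod 361)
274^114 ≡ 1 (mod 361) ✓
The order of 274 is 114, so the subgroup it generates has 114 elements.
The index is φ(361) / ord(274) = 342 / 114 = 3.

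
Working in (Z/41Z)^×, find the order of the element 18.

The order of 18 must divide φ(41) = 41 − 1 = 40 = 2^3 · 5.
Divisors of 40: 1, 2, 4, 5, 8, 10, 20, 40.
Test each divisor d:
18^1 ≡ 18 (mod 41)
18^2 ≡ 37 (mod 41)
18^4 ≡ 16 (mod 41)
18^5 ≡ 1 (mod 41) ✓
The smallest such exponent is 5, so the order of 18 is 5.

5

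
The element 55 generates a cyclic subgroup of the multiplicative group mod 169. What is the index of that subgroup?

4

ord(55) | φ(169) = φ(13^2) = 13·(13−1) = 156 = 2^2 · 3 · 13.
Divisors of 156: 1, 2, 3, 4, 6, 12, 13, 26, 39, 52, 78, 156.
Check 55^d mod 169 for each divisor in increasing order:
55^1 ≡ 55
55^2 ≡ 152
55^3 ≡ 79
55^4 ≡ 120
55^6 ≡ 157
55^12 ≡ 144
55^13 ≡ 146
55^26 ≡ 22
55^39 ≡ 1
The order of 55 is 39, so the subgroup it generates has 39 elements.
The index is φ(169) / ord(55) = 156 / 39 = 4.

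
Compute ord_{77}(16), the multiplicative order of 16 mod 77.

The order of 16 must divide φ(77) = φ(7·11) = (7−1)·(11−1) = 6·10 = 60 = 2^2 · 3 · 5.
Divisors of 60: 1, 2, 3, 4, 5, 6, 10, 12, 15, 20, 30, 60.
Compute 16^d (mod 77) for the divisors d until we hit 1:
16^1 ≡ 16 (mod 77)
16^2 ≡ 25 (mod 77)
16^3 ≡ 15 (mod 77)
16^4 ≡ 9 (mod 77)
16^5 ≡ 67 (mod 77)
16^6 ≡ 71 (mod 77)
16^10 ≡ 23 (mod 77)
16^12 ≡ 36 (mod 77)
16^15 ≡ 1 (mod 77) ✓
So ord_77(16) = 15.

15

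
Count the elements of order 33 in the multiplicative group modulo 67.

φ(67) = 67 − 1 = 66 = 2 · 3 · 11.
In a cyclic group of order 66, there are φ(d) elements of order d for each divisor d of 66, and zero for non-divisors.
33 = 3 · 11 divides 66, and φ(33) = 20.

20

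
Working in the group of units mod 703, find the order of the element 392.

36

Since 392 ∈ (Z/703Z)^×, its order divides φ(703) = φ(19·37) = (19−1)·(37−1) = 18·36 = 648 = 2^3 · 3^4.
Divisors of 648: 1, 2, 3, 4, 6, 8, 9, 12, 18, 24, 27, 36, 54, 72, 81, 108, 162, 216, 324, 648.
Check 392^d mod 703 for each divisor in increasing order:
392^1 ≡ 392 (mod 703)
392^2 ≡ 410 (mod 703)
392^3 ≡ 436 (mod 703)
392^4 ≡ 83 (mod 703)
392^6 ≡ 286 (mod 703)
392^8 ≡ 562 (mod 703)
392^9 ≡ 265 (mod 703)
392^12 ≡ 248 (mod 703)
392^18 ≡ 628 (mod 703)
392^24 ≡ 343 (mod 703)
392^27 ≡ 512 (mod 703)
392^36 ≡ 1 (mod 703) ✓
So ord_703(392) = 36.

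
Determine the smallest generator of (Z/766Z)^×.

5

φ(766) = φ(2)·φ(383) = 1·382 = 382 = 2 · 191.
Test candidates g = 2, 3, … against the prime factors q ∈ {2, 191} of φ(766): g is a generator iff g^(382/q) ≢ 1 for every such q.
g = 2: gcd(2, 766) = 2 > 1, not a unit — skip.
g = 3: 3^191 ≡ 1 — hits 1, so not a primitive root.
g = 4: gcd(4, 766) = 2 > 1, not a unit — skip.
g = 5: 5^191 ≡ 765; 5^2 ≡ 25 — none is 1, so 5 is a primitive root.
So 5 is the smallest generator of (Z/766Z)^×.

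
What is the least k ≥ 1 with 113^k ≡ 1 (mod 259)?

36

Since 113 ∈ (Z/259Z)^×, its order divides φ(259) = φ(7·37) = (7−1)·(37−1) = 6·36 = 216 = 2^3 · 3^3.
Divisors of 216: 1, 2, 3, 4, 6, 8, 9, 12, 18, 24, 27, 36, 54, 72, 108, 216.
Test each divisor d:
113^1 ≡ 113
113^2 ≡ 78
113^3 ≡ 8
113^4 ≡ 127
113^6 ≡ 64
113^8 ≡ 71
113^9 ≡ 253
113^12 ≡ 211
113^18 ≡ 36
113^24 ≡ 232
113^27 ≡ 43
113^36 ≡ 1
The smallest such exponent is 36, so the order of 113 is 36.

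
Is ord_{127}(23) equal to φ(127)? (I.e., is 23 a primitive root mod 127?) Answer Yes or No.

Yes

φ(127) = 127 − 1 = 126 = 2 · 3^2 · 7.
It suffices to check that the order of 23 is not a proper divisor of 126: compute 23^(126/q) for q ∈ {2, 3, 7}.
23^63 ≡ 126 (mod 127)  [q = 2: ≢ 1 ✓]
23^42 ≡ 107 (mod 127)  [q = 3: ≢ 1 ✓]
23^18 ≡ 16 (mod 127)  [q = 7: ≢ 1 ✓]
All checks pass, so 23 has order 126 and is a primitive root modulo 127.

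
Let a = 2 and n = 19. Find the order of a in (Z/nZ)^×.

ord(2) | φ(19) = 19 − 1 = 18 = 2 · 3^2.
Divisors of 18: 1, 2, 3, 6, 9, 18.
Check 2^d mod 19 for each divisor in increasing order:
2^1 ≡ 2 (mod 19)
2^2 ≡ 4 (mod 19)
2^3 ≡ 8 (mod 19)
2^6 ≡ 7 (mod 19)
2^9 ≡ 18 (mod 19)
2^18 ≡ 1 (mod 19) ✓
Therefore the multiplicative order of 2 modulo 19 is 18.

18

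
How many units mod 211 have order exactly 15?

φ(211) = 211 − 1 = 210 = 2 · 3 · 5 · 7.
In a cyclic group of order 210, there are φ(d) elements of order d for each divisor d of 210, and zero for non-divisors.
15 = 3 · 5 divides 210, and φ(15) = 8.

8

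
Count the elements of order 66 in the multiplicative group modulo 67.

φ(67) = 67 − 1 = 66 = 2 · 3 · 11.
(Z/67Z)^× is cyclic (|G| = 66); a cyclic group of order m has exactly φ(d) elements of each order d | m, and none otherwise.
66 = 2 · 3 · 11 divides 66, and φ(66) = 20.

20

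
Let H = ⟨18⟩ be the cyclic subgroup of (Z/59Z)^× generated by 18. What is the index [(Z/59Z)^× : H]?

Since 18 ∈ (Z/59Z)^×, its order divides φ(59) = 59 − 1 = 58 = 2 · 29.
Divisors of 58: 1, 2, 29, 58.
Check 18^d mod 59 for each divisor in increasing order:
18^1 ≡ 18 (mod 59)
18^2 ≡ 29 (mod 59)
18^29 ≡ 58 (mod 59)
18^58 ≡ 1 (mod 59) ✓
The order of 18 is 58, so the subgroup it generates has 58 elements.
[(Z/59Z)^× : ⟨18⟩] = 58/58 = 1.

1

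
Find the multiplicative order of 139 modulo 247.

Since 139 ∈ (Z/247Z)^×, its order divides φ(247) = φ(13·19) = (13−1)·(19−1) = 12·18 = 216 = 2^3 · 3^3.
Divisors of 216: 1, 2, 3, 4, 6, 8, 9, 12, 18, 24, 27, 36, 54, 72, 108, 216.
Compute 139^d (mod 247) for the divisors d until we hit 1:
139^1 ≡ 139
139^2 ≡ 55
139^3 ≡ 235
139^4 ≡ 61
139^6 ≡ 144
139^8 ≡ 16
139^9 ≡ 1
The smallest such exponent is 9, so the order of 139 is 9.

9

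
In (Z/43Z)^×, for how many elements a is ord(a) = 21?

12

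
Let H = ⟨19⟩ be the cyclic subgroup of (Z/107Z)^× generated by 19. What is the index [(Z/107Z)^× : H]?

By Lagrange's theorem, ord_107(19) divides φ(107) = 107 − 1 = 106 = 2 · 53.
Divisors of 106: 1, 2, 53, 106.
Evaluate successive powers at the divisors of 106:
19^1 ≡ 19
19^2 ≡ 40
19^53 ≡ 1
So ord_107(19) = 53, hence |⟨19⟩| = 53.
Index = |(Z/107Z)^×| / |⟨19⟩| = 106 / 53 = 2.

2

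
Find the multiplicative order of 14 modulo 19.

18

Since 14 ∈ (Z/19Z)^×, its order divides φ(19) = 19 − 1 = 18 = 2 · 3^2.
Divisors of 18: 1, 2, 3, 6, 9, 18.
Test each divisor d:
14^1 ≡ 14
14^2 ≡ 6
14^3 ≡ 8
14^6 ≡ 7
14^9 ≡ 18
14^18 ≡ 1
Therefore the multiplicative order of 14 modulo 19 is 18.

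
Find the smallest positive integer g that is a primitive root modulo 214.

φ(214) = φ(2)·φ(107) = 1·106 = 106 = 2 · 53.
Test candidates g = 2, 3, … against the prime factors q ∈ {2, 53} of φ(214): g is a generator iff g^(106/q) ≢ 1 for every such q.
g = 2: gcd(2, 214) = 2 > 1, not a unit — skip.
g = 3: 3^53 ≡ 1 — hits 1, so not a primitive root.
g = 4: gcd(4, 214) = 2 > 1, not a unit — skip.
g = 5: 5^53 ≡ 213; 5^2 ≡ 25 — none is 1, so 5 is a primitive root.
So 5 is the smallest generator of (Z/214Z)^×.

5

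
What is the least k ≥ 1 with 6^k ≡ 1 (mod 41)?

ord(6) | φ(41) = 41 − 1 = 40 = 2^3 · 5.
Divisors of 40: 1, 2, 4, 5, 8, 10, 20, 40.
Check 6^d mod 41 for each divisor in increasing order:
6^1 ≡ 6 (mod 41)
6^2 ≡ 36 (mod 41)
6^4 ≡ 25 (mod 41)
6^5 ≡ 27 (mod 41)
6^8 ≡ 10 (mod 41)
6^10 ≡ 32 (mod 41)
6^20 ≡ 40 (mod 41)
6^40 ≡ 1 (mod 41) ✓
The smallest such exponent is 40, so the order of 6 is 40.

40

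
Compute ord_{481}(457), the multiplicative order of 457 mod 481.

36

The order of 457 must divide φ(481) = φ(13·37) = (13−1)·(37−1) = 12·36 = 432 = 2^4 · 3^3.
Divisors of 432: 1, 2, 3, 4, 6, 8, 9, 12, 16, 18, 24, 27, 36, 48, 54, 72, 108, 144, 216, 432.
Test each divisor d:
457^1 ≡ 457 (mod 481)
457^2 ≡ 95 (mod 481)
457^3 ≡ 125 (mod 481)
457^4 ≡ 367 (mod 481)
457^6 ≡ 233 (mod 481)
457^8 ≡ 9 (mod 481)
457^9 ≡ 265 (mod 481)
457^12 ≡ 417 (mod 481)
457^16 ≡ 81 (mod 481)
457^18 ≡ 480 (mod 481)
457^24 ≡ 248 (mod 481)
457^27 ≡ 216 (mod 481)
457^36 ≡ 1 (mod 481) ✓
So ord_481(457) = 36.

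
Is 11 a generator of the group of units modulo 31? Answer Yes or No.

Yes

φ(31) = 31 − 1 = 30 = 2 · 3 · 5.
11 is a primitive root mod 31 iff 11^(φ(31)/q) ≢ 1 for every prime q | φ(31), i.e. q ∈ {2, 3, 5}.
11^15 ≡ 30 (mod 31)  [q = 2: ≢ 1 ✓]
11^10 ≡ 5 (mod 31)  [q = 3: ≢ 1 ✓]
11^6 ≡ 4 (mod 31)  [q = 5: ≢ 1 ✓]
None equal 1, so ord_31(11) = 30: 11 is a primitive root.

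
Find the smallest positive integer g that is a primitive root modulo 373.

2

φ(373) = 373 − 1 = 372 = 2^2 · 3 · 31.
Test candidates g = 2, 3, … against the prime factors q ∈ {2, 3, 31} of φ(373): g is a generator iff g^(372/q) ≢ 1 for every such q.
g = 2: 2^186 ≡ 372; 2^124 ≡ 284; 2^12 ≡ 366 — none is 1, so 2 is a primitive root.
So 2 is the smallest generator of (Z/373Z)^×.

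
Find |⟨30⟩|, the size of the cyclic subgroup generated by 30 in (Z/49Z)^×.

Since 30 ∈ (Z/49Z)^×, its order divides φ(49) = φ(7^2) = 7·(7−1) = 42 = 2 · 3 · 7.
Divisors of 42: 1, 2, 3, 6, 7, 14, 21, 42.
Evaluate successive powers at the divisors of 42:
30^1 ≡ 30 (mod 49)
30^2 ≡ 18 (mod 49)
30^3 ≡ 1 (mod 49) ✓
So ord_49(30) = 3.

3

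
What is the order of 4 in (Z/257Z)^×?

8

Since 4 ∈ (Z/257Z)^×, its order divides φ(257) = 257 − 1 = 256 = 2^8.
Divisors of 256: 1, 2, 4, 8, 16, 32, 64, 128, 256.
Test each divisor d:
4^1 ≡ 4
4^2 ≡ 16
4^4 ≡ 256
4^8 ≡ 1
So ord_257(4) = 8.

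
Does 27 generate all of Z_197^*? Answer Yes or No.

Yes

φ(197) = 197 − 1 = 196 = 2^2 · 7^2.
An element g generates (Z/197Z)^× iff g^(196/q) ≢ 1 (mod 197) for each prime q ∈ {2, 7}.
27^98 ≡ 196 (mod 197)  [q = 2: ≢ 1 ✓]
27^28 ≡ 164 (mod 197)  [q = 7: ≢ 1 ✓]
Every test exponent gives a nontrivial residue, hence 27 generates the full group.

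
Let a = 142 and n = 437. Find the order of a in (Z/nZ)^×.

99

By Lagrange's theorem, ord_437(142) divides φ(437) = φ(19·23) = (19−1)·(23−1) = 18·22 = 396 = 2^2 · 3^2 · 11.
Divisors of 396: 1, 2, 3, 4, 6, 9, 11, 12, 18, 22, 33, 36, 44, 66, 99, 132, 198, 396.
Check 142^d mod 437 for each divisor in increasing order:
142^1 ≡ 142
142^2 ≡ 62
142^3 ≡ 64
142^4 ≡ 348
142^6 ≡ 163
142^9 ≡ 381
142^11 ≡ 24
142^12 ≡ 349
142^18 ≡ 77
142^22 ≡ 139
142^33 ≡ 277
142^36 ≡ 248
142^44 ≡ 93
142^66 ≡ 254
142^99 ≡ 1
Therefore the multiplicative order of 142 modulo 437 is 99.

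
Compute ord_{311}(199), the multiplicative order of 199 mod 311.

310

By Lagrange's theorem, ord_311(199) divides φ(311) = 311 − 1 = 310 = 2 · 5 · 31.
Divisors of 310: 1, 2, 5, 10, 31, 62, 155, 310.
Evaluate successive powers at the divisors of 310:
199^1 ≡ 199 (mod 311)
199^2 ≡ 104 (mod 311)
199^5 ≡ 264 (mod 311)
199^10 ≡ 32 (mod 311)
199^31 ≡ 95 (mod 311)
199^62 ≡ 6 (mod 311)
199^155 ≡ 310 (mod 311)
199^310 ≡ 1 (mod 311) ✓
The smallest such exponent is 310, so the order of 199 is 310.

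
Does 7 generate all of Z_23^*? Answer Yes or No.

Yes

φ(23) = 23 − 1 = 22 = 2 · 11.
Test 7^(22/q) mod 23 for each prime factor q of 22:
7^11 ≡ 22 (mod 23)  [q = 2: ≢ 1 ✓]
7^2 ≡ 3 (mod 23)  [q = 11: ≢ 1 ✓]
None equal 1, so ord_23(7) = 22: 7 is a primitive root.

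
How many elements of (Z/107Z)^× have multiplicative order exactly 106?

52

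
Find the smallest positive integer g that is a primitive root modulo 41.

φ(41) = 41 − 1 = 40 = 2^3 · 5.
g is a primitive root iff g^(40/q) ≢ 1 (mod 41) for each prime q ∈ {2, 5}.
g = 2: 2^20 ≡ 1 — hits 1, so not a primitive root.
g = 3: 3^20 ≡ 40; 3^8 ≡ 1 — hits 1, so not a primitive root.
g = 4: 4^20 ≡ 1 — hits 1, so not a primitive root.
g = 5: 5^20 ≡ 1 — hits 1, so not a primitive root.
g = 6: 6^20 ≡ 40; 6^8 ≡ 10 — none is 1, so 6 is a primitive root.
Hence the least primitive root of 41 is 6.

6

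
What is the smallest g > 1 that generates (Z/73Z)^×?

5

φ(73) = 73 − 1 = 72 = 2^3 · 3^2.
Test candidates g = 2, 3, … against the prime factors q ∈ {2, 3} of φ(73): g is a generator iff g^(72/q) ≢ 1 for every such q.
g = 2: 2^36 ≡ 1 — hits 1, so not a primitive root.
g = 3: 3^36 ≡ 1 — hits 1, so not a primitive root.
g = 4: 4^36 ≡ 1 — hits 1, so not a primitive root.
g = 5: 5^36 ≡ 72; 5^24 ≡ 8 — none is 1, so 5 is a primitive root.
The smallest primitive root modulo 73 is 5.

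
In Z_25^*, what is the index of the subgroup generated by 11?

4

By Lagrange's theorem, ord_25(11) divides φ(25) = φ(5^2) = 5·(5−1) = 20 = 2^2 · 5.
Divisors of 20: 1, 2, 4, 5, 10, 20.
Test each divisor d:
11^1 ≡ 11
11^2 ≡ 21
11^4 ≡ 16
11^5 ≡ 1
So ord_25(11) = 5, hence |⟨11⟩| = 5.
Index = |(Z/25Z)^×| / |⟨11⟩| = 20 / 5 = 4.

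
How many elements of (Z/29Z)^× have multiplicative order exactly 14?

6

φ(29) = 29 − 1 = 28 = 2^2 · 7.
In a cyclic group of order 28, there are φ(d) elements of order d for each divisor d of 28, and zero for non-divisors.
14 = 2 · 7 divides 28, and φ(14) = 6.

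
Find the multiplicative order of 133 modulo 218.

108

ord(133) | φ(218) = φ(2)·φ(109) = 1·108 = 108 = 2^2 · 3^3.
Divisors of 108: 1, 2, 3, 4, 6, 9, 12, 18, 27, 36, 54, 108.
Compute 133^d (mod 218) for the divisors d until we hit 1:
133^1 ≡ 133 (mod 218)
133^2 ≡ 31 (mod 218)
133^3 ≡ 199 (mod 218)
133^4 ≡ 89 (mod 218)
133^6 ≡ 143 (mod 218)
133^9 ≡ 117 (mod 218)
133^12 ≡ 175 (mod 218)
133^18 ≡ 173 (mod 218)
133^27 ≡ 185 (mod 218)
133^36 ≡ 63 (mod 218)
133^54 ≡ 217 (mod 218)
133^108 ≡ 1 (mod 218) ✓
The smallest such exponent is 108, so the order of 133 is 108.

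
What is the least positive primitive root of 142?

φ(142) = φ(2)·φ(71) = 1·70 = 70 = 2 · 5 · 7.
g is a primitive root iff g^(70/q) ≢ 1 (mod 142) for each prime q ∈ {2, 5, 7}.
g = 2: gcd(2, 142) = 2 > 1, not a unit — skip.
g = 3: 3^35 ≡ 1 — hits 1, so not a primitive root.
g = 4: gcd(4, 142) = 2 > 1, not a unit — skip.
g = 5: 5^35 ≡ 1 — hits 1, so not a primitive root.
g = 6: gcd(6, 142) = 2 > 1, not a unit — skip.
g = 7: 7^35 ≡ 141; 7^14 ≡ 125; 7^10 ≡ 45 — none is 1, so 7 is a primitive root.
Hence the least primitive root of 142 is 7.

7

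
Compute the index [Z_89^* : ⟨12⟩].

11

By Lagrange's theorem, ord_89(12) divides φ(89) = 89 − 1 = 88 = 2^3 · 11.
Divisors of 88: 1, 2, 4, 8, 11, 22, 44, 88.
Check 12^d mod 89 for each divisor in increasing order:
12^1 ≡ 12 (mod 89)
12^2 ≡ 55 (mod 89)
12^4 ≡ 88 (mod 89)
12^8 ≡ 1 (mod 89) ✓
Thus |⟨12⟩| = ord(12) = 8.
The index is φ(89) / ord(12) = 88 / 8 = 11.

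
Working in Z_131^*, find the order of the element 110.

130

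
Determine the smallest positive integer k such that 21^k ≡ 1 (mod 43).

7

By Lagrange's theorem, ord_43(21) divides φ(43) = 43 − 1 = 42 = 2 · 3 · 7.
Divisors of 42: 1, 2, 3, 6, 7, 14, 21, 42.
Compute 21^d (mod 43) for the divisors d until we hit 1:
21^1 ≡ 21 (mod 43)
21^2 ≡ 11 (mod 43)
21^3 ≡ 16 (mod 43)
21^6 ≡ 41 (mod 43)
21^7 ≡ 1 (mod 43) ✓
The smallest such exponent is 7, so the order of 21 is 7.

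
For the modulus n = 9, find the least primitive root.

2

φ(9) = φ(3^2) = 3·(3−1) = 6 = 2 · 3.
Test candidates g = 2, 3, … against the prime factors q ∈ {2, 3} of φ(9): g is a generator iff g^(6/q) ≢ 1 for every such q.
g = 2: 2^3 ≡ 8; 2^2 ≡ 4 — none is 1, so 2 is a primitive root.
The smallest primitive root modulo 9 is 2.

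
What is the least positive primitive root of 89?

3

φ(89) = 89 − 1 = 88 = 2^3 · 11.
g is a primitive root iff g^(88/q) ≢ 1 (mod 89) for each prime q ∈ {2, 11}.
g = 2: 2^44 ≡ 1 — hits 1, so not a primitive root.
g = 3: 3^44 ≡ 88; 3^8 ≡ 64 — none is 1, so 3 is a primitive root.
The smallest primitive root modulo 89 is 3.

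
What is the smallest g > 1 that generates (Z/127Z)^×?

3

φ(127) = 127 − 1 = 126 = 2 · 3^2 · 7.
g is a primitive root iff g^(126/q) ≢ 1 (mod 127) for each prime q ∈ {2, 3, 7}.
g = 2: 2^63 ≡ 1 — hits 1, so not a primitive root.
g = 3: 3^63 ≡ 126; 3^42 ≡ 107; 3^18 ≡ 4 — none is 1, so 3 is a primitive root.
The smallest primitive root modulo 127 is 3.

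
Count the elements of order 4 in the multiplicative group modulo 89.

2

φ(89) = 89 − 1 = 88 = 2^3 · 11.
In a cyclic group of order 88, there are φ(d) elements of order d for each divisor d of 88, and zero for non-divisors.
4 = 2^2 divides 88, and φ(4) = 2.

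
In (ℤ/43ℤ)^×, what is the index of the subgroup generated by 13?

2

By Lagrange's theorem, ord_43(13) divides φ(43) = 43 − 1 = 42 = 2 · 3 · 7.
Divisors of 42: 1, 2, 3, 6, 7, 14, 21, 42.
Test each divisor d:
13^1 ≡ 13 (mod 43)
13^2 ≡ 40 (mod 43)
13^3 ≡ 4 (mod 43)
13^6 ≡ 16 (mod 43)
13^7 ≡ 36 (mod 43)
13^14 ≡ 6 (mod 43)
13^21 ≡ 1 (mod 43) ✓
The order of 13 is 21, so the subgroup it generates has 21 elements.
[(Z/43Z)^× : ⟨13⟩] = 42/21 = 2.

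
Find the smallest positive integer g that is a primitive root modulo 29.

φ(29) = 29 − 1 = 28 = 2^2 · 7.
Test candidates g = 2, 3, … against the prime factors q ∈ {2, 7} of φ(29): g is a generator iff g^(28/q) ≢ 1 for every such q.
g = 2: 2^14 ≡ 28; 2^4 ≡ 16 — none is 1, so 2 is a primitive root.
So 2 is the smallest generator of (Z/29Z)^×.

2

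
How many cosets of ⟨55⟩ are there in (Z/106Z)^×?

1

The order of 55 must divide φ(106) = φ(2)·φ(53) = 1·52 = 52 = 2^2 · 13.
Divisors of 52: 1, 2, 4, 13, 26, 52.
Evaluate successive powers at the divisors of 52:
55^1 ≡ 55 (mod 106)
55^2 ≡ 57 (mod 106)
55^4 ≡ 69 (mod 106)
55^13 ≡ 83 (mod 106)
55^26 ≡ 105 (mod 106)
55^52 ≡ 1 (mod 106) ✓
So ord_106(55) = 52, hence |⟨55⟩| = 52.
Index = |(Z/106Z)^×| / |⟨55⟩| = 52 / 52 = 1.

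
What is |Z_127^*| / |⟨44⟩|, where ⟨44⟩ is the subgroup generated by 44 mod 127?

2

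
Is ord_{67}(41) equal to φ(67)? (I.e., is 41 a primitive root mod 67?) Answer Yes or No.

φ(67) = 67 − 1 = 66 = 2 · 3 · 11.
An element g generates (Z/67Z)^× iff g^(66/q) ≢ 1 (mod 67) for each prime q ∈ {2, 3, 11}.
41^33 ≡ 66 (mod 67)  [q = 2: ≢ 1 ✓]
41^22 ≡ 29 (mod 67)  [q = 3: ≢ 1 ✓]
41^6 ≡ 15 (mod 67)  [q = 11: ≢ 1 ✓]
Every test exponent gives a nontrivial residue, hence 41 generates the full group.

Yes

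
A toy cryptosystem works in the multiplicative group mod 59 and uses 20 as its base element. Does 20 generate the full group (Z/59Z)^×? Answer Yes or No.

φ(59) = 59 − 1 = 58 = 2 · 29.
20 is a primitive root mod 59 iff 20^(φ(59)/q) ≢ 1 for every prime q | φ(59), i.e. q ∈ {2, 29}.
20^29 ≡ 1 (mod 59)  [q = 2: ≡ 1 ✗]
20^2 ≡ 46 (mod 59)  [q = 29: ≢ 1 ✓]
20^29 ≡ 1 shows ord(20) | 29, strictly less than φ(59); not a primitive root.

No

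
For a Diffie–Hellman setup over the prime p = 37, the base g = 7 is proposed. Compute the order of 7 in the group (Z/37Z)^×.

9

ord(7) | φ(37) = 37 − 1 = 36 = 2^2 · 3^2.
Divisors of 36: 1, 2, 3, 4, 6, 9, 12, 18, 36.
Test each divisor d:
7^1 ≡ 7 (mod 37)
7^2 ≡ 12 (mod 37)
7^3 ≡ 10 (mod 37)
7^4 ≡ 33 (mod 37)
7^6 ≡ 26 (mod 37)
7^9 ≡ 1 (mod 37) ✓
Hence ord(7) = 9.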